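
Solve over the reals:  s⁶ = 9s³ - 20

s = 1.5874 or s = 1.71

Let u = s³. The equation becomes u² - 9u + 20 = 0.
Factor: (u - 4)(u - 5) = 0, so u = 4 or u = 5.
s³ = 4 gives s = ∛(4) ≈ 1.5874.
s³ = 5 gives s = ∛(5) ≈ 1.71.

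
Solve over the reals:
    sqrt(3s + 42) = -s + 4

s = -2

Square both sides: 3s + 42 = (-s + 4)^2.
Expand and rearrange: s^2 - 11s - 26 = 0.
Solving gives s = 13 or s = -2.
Check each candidate in the original equation:
  s = 13: sqrt(81) = 9, while -s + 4 = -9 — extraneous.
  s = -2: sqrt(36) = 6, while -s + 4 = 6 — valid.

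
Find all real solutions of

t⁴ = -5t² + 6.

t = -1 or t = 1

Let u = t². The equation becomes u² + 5u - 6 = 0.
Factor: (u - 1)(u + 6) = 0, so u = 1 or u = -6.
t² = 1 gives t = ±1.
t² = -6 < 0 has no real solution.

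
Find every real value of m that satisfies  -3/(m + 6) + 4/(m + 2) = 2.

Multiply both sides by (m + 6)(m + 2):
-3(m + 2) + 4(m + 6) = 2(m + 6)(m + 2).
Expand and collect terms: 2m^2 + 15m + 6 = 0.
By the quadratic formula, m = (-15 +/- sqrt(177)) / 4, so m ~= -0.424 or m ~= -7.076.
Neither value makes a denominator zero (m != -6, m != -2), so both are valid.

m = -7.076 or m = -0.424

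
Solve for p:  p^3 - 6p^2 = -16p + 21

Rearrange: p^3 - 6p^2 + 16p - 21 = 0.
Possible rational roots are divisors of -21. Testing p = 3 gives 0, so (p - 3) is a factor.
Divide: p^3 - 6p^2 + 16p - 21 = (p - 3)(p^2 - 3p + 7).
The quadratic p^2 - 3p + 7 has discriminant -19 < 0, so no further real roots.

p = 3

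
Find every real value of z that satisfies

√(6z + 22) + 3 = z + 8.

z = -3 or z = -1

Isolate the radical: √(6z + 22) = z + 5.
Square both sides: 6z + 22 = (z + 5)².
Expand and rearrange: z² + 4z + 3 = 0.
Solving gives z = -1 or z = -3.
Check each candidate in the original equation:
  z = -1: √(16) = 4, while z + 5 = 4 — valid.
  z = -3: √(4) = 2, while z + 5 = 2 — valid.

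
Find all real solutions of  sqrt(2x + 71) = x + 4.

x = 5

Square both sides: 2x + 71 = (x + 4)^2.
Expand and rearrange: x^2 + 6x - 55 = 0.
Solving gives x = 5 or x = -11.
Check each candidate in the original equation:
  x = 5: sqrt(81) = 9, while x + 4 = 9 — valid.
  x = -11: sqrt(49) = 7, while x + 4 = -7 — extraneous.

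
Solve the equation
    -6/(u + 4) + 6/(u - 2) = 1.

Multiply both sides by (u + 4)(u - 2):
-6(u - 2) + 6(u + 4) = (u + 4)(u - 2).
Expand and collect terms: u^2 + 2u - 44 = 0.
By the quadratic formula, u = (-2 +/- sqrt(180)) / 2, so u ~= 5.7082 or u ~= -7.7082.
Neither value makes a denominator zero (u != -4, u != 2), so both are valid.

u = -7.7082 or u = 5.7082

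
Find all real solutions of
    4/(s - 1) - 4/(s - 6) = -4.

s = 0.1459 or s = 6.8541

Multiply both sides by (s - 1)(s - 6):
4(s - 6) - 4(s - 1) = -4(s - 1)(s - 6).
Expand and collect terms: -4s² + 28s - 4 = 0.
By the quadratic formula, s = (-28 ± √720) / -8, so s ≈ 0.1459 or s ≈ 6.8541.
Neither value makes a denominator zero (s ≠ 1, s ≠ 6), so both are valid.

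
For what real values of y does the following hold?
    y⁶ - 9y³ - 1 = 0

y = -0.4788 or y = 2.0885

Let u = y³. The equation becomes u² - 9u - 1 = 0.
By the quadratic formula, u = 9/2 + √(85)/2 or u = 9/2 - √(85)/2.
y³ = 9/2 + √(85)/2 gives y = ∛(9/2 + √(85)/2) ≈ 2.0885.
y³ = 9/2 - √(85)/2 gives y = -∛(-9/2 + √(85)/2) ≈ -0.4788.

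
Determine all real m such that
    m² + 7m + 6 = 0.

Factor: (m + 1)(m + 6) = 0.
So m = -1 or m = -6.

m = -6 or m = -1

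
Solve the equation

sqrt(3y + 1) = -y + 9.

Square both sides: 3y + 1 = (-y + 9)^2.
Expand and rearrange: y^2 - 21y + 80 = 0.
Solving gives y = 16 or y = 5.
Check each candidate in the original equation:
  y = 16: sqrt(49) = 7, while -y + 9 = -7 — extraneous.
  y = 5: sqrt(16) = 4, while -y + 9 = 4 — valid.

y = 5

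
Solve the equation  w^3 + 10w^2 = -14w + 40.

Rearrange: w^3 + 10w^2 + 14w - 40 = 0.
Possible rational roots are divisors of -40. Testing w = -4 gives 0, so (w + 4) is a factor.
Divide: w^3 + 10w^2 + 14w - 40 = (w + 4)(w^2 + 6w - 10).
Apply the quadratic formula to w^2 + 6w - 10 = 0: w = (-6 +/- sqrt(76))/2, i.e. w ~= 1.3589 or w ~= -7.3589.

w = -7.3589 or w = -4 or w = 1.3589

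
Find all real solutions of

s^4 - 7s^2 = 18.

s = -3 or s = 3

Let u = s^2. The equation becomes u^2 - 7u - 18 = 0.
Factor: (u + 2)(u - 9) = 0, so u = -2 or u = 9.
s^2 = -2 < 0 has no real solution.
s^2 = 9 gives s = +/-3.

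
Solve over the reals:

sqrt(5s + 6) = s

Square both sides: 5s + 6 = (s)^2.
Expand and rearrange: s^2 - 5s - 6 = 0.
Solving gives s = 6 or s = -1.
Check each candidate in the original equation:
  s = 6: sqrt(36) = 6, while s = 6 — valid.
  s = -1: sqrt(1) = 1, while s = -1 — extraneous.

s = 6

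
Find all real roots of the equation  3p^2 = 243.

Bring every term to one side: 3p^2 - 243 = 0.
Factor: 3(p - 9)(p + 9) = 0.
So p = 9 or p = -9.

p = -9 or p = 9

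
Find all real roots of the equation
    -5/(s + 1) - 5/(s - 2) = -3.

s = -0.0756 or s = 4.4089

Multiply both sides by (s + 1)(s - 2):
-5(s - 2) - 5(s + 1) = -3(s + 1)(s - 2).
Expand and collect terms: -3s^2 + 13s + 1 = 0.
By the quadratic formula, s = (-13 +/- sqrt(181)) / -6, so s ~= -0.0756 or s ~= 4.4089.
Neither value makes a denominator zero (s != -1, s != 2), so both are valid.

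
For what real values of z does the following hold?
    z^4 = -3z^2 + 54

z = -2.4495 or z = 2.4495

Let u = z^2. The equation becomes u^2 + 3u - 54 = 0.
Factor: (u - 6)(u + 9) = 0, so u = 6 or u = -9.
z^2 = 6 gives z = +/-sqrt(6) ~= +/-2.4495.
z^2 = -9 < 0 has no real solution.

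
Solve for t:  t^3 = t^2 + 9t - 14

t = -3.1926 or t = 2 or t = 2.1926

Rearrange: t^3 - t^2 - 9t + 14 = 0.
Possible rational roots are divisors of 14. Testing t = 2 gives 0, so (t - 2) is a factor.
Divide: t^3 - t^2 - 9t + 14 = (t - 2)(t^2 + t - 7).
Apply the quadratic formula to t^2 + t - 7 = 0: t = (-1 +/- sqrt(29))/2, i.e. t ~= 2.1926 or t ~= -3.1926.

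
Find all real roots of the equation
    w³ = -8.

Rearrange: w³ + 8 = 0.
Possible rational roots are divisors of 8. Testing w = -2 gives 0, so (w + 2) is a factor.
Divide: w³ + 8 = (w + 2)(w² - 2w + 4).
The quadratic w² - 2w + 4 has discriminant -12 < 0, so no further real roots.

w = -2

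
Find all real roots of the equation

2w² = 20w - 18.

Bring every term to one side: 2w² - 20w + 18 = 0.
Factor: 2(w - 1)(w - 9) = 0.
So w = 1 or w = 9.

w = 1 or w = 9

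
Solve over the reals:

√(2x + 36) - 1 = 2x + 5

Isolate the radical: √(2x + 36) = 2x + 6.
Square both sides: 2x + 36 = (2x + 6)².
Expand and rearrange: 4x² + 22x = 0.
Solving gives x = 0 or x = -5.5.
Check each candidate in the original equation:
  x = 0: √(36) = 6, while 2x + 6 = 6 — valid.
  x = -5.5: √(25) = 5, while 2x + 6 = -5 — extraneous.

x = 0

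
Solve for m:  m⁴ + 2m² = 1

m = -0.6436 or m = 0.6436

Let u = m². The equation becomes u² + 2u - 1 = 0.
By the quadratic formula, u = -1 + √(2) or u = -√(2) - 1.
m² = -1 + √(2) gives m = ±√(-1 + √(2)) ≈ ±0.6436.
m² = -√(2) - 1 < 0 has no real solution.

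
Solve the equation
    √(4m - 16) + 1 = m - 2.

m = 5

Isolate the radical: √(4m - 16) = m - 3.
Square both sides: 4m - 16 = (m - 3)².
Expand and rearrange: m² - 10m + 25 = 0.
This gives the repeated root m = 5.
Check in the original equation:
  m = 5: √(4) = 2, while m - 3 = 2 — valid.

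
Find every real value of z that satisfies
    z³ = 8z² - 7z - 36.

z = -1.6056 or z = 4 or z = 5.6056

Rearrange: z³ - 8z² + 7z + 36 = 0.
Possible rational roots are divisors of 36. Testing z = 4 gives 0, so (z - 4) is a factor.
Divide: z³ - 8z² + 7z + 36 = (z - 4)(z² - 4z - 9).
Apply the quadratic formula to z² - 4z - 9 = 0: z = (4 ± √52)/2, i.e. z ≈ 5.6056 or z ≈ -1.6056.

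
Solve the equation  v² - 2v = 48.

v = -6 or v = 8

Bring every term to one side: v² - 2v - 48 = 0.
Factor: (v + 6)(v - 8) = 0.
So v = -6 or v = 8.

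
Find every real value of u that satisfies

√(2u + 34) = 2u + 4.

u = 1

Square both sides: 2u + 34 = (2u + 4)².
Expand and rearrange: 4u² + 14u - 18 = 0.
Solving gives u = 1 or u = -4.5.
Check each candidate in the original equation:
  u = 1: √(36) = 6, while 2u + 4 = 6 — valid.
  u = -4.5: √(25) = 5, while 2u + 4 = -5 — extraneous.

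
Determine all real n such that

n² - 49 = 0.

Factor: (n + 7)(n - 7) = 0.
So n = -7 or n = 7.

n = -7 or n = 7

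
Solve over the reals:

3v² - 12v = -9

v = 1 or v = 3

Bring every term to one side: 3v² - 12v + 9 = 0.
Factor: 3(v - 3)(v - 1) = 0.
So v = 3 or v = 1.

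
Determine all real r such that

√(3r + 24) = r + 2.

r = 4

Square both sides: 3r + 24 = (r + 2)².
Expand and rearrange: r² + r - 20 = 0.
Solving gives r = 4 or r = -5.
Check each candidate in the original equation:
  r = 4: √(36) = 6, while r + 2 = 6 — valid.
  r = -5: √(9) = 3, while r + 2 = -3 — extraneous.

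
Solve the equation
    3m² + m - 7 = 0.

m = -1.7033 or m = 1.3699

Discriminant: (1)² − 4·3·(-7) = 85.
Quadratic formula: m = (-1 ± √85) / 6.
So m = -1/6 + √(85)/6 ≈ 1.3699 or m = -√(85)/6 - 1/6 ≈ -1.7033.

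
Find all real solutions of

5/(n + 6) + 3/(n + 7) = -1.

n = -14.4051 or n = -6.5949

Multiply both sides by (n + 6)(n + 7):
5(n + 7) + 3(n + 6) = -(n + 6)(n + 7).
Expand and collect terms: -n² - 21n - 95 = 0.
By the quadratic formula, n = (21 ± √61) / -2, so n ≈ -14.4051 or n ≈ -6.5949.
Neither value makes a denominator zero (n ≠ -6, n ≠ -7), so both are valid.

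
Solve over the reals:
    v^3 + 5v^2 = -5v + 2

Rearrange: v^3 + 5v^2 + 5v - 2 = 0.
Possible rational roots are divisors of -2. Testing v = -2 gives 0, so (v + 2) is a factor.
Divide: v^3 + 5v^2 + 5v - 2 = (v + 2)(v^2 + 3v - 1).
Apply the quadratic formula to v^2 + 3v - 1 = 0: v = (-3 +/- sqrt(13))/2, i.e. v ~= 0.3028 or v ~= -3.3028.

v = -3.3028 or v = -2 or v = 0.3028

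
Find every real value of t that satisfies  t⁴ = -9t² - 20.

No real solutions.

Let u = t². The equation becomes u² + 9u + 20 = 0.
Factor: (u + 5)(u + 4) = 0, so u = -5 or u = -4.
t² = -5 < 0 has no real solution.
t² = -4 < 0 has no real solution.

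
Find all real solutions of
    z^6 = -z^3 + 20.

Let u = z^3. The equation becomes u^2 + u - 20 = 0.
Factor: (u - 4)(u + 5) = 0, so u = 4 or u = -5.
z^3 = 4 gives z = (4)^(1/3) ~= 1.5874.
z^3 = -5 gives z = -(5)^(1/3) ~= -1.71.

z = -1.71 or z = 1.5874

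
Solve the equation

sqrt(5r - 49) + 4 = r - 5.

Isolate the radical: sqrt(5r - 49) = r - 9.
Square both sides: 5r - 49 = (r - 9)^2.
Expand and rearrange: r^2 - 23r + 130 = 0.
Solving gives r = 13 or r = 10.
Check each candidate in the original equation:
  r = 13: sqrt(16) = 4, while r - 9 = 4 — valid.
  r = 10: sqrt(1) = 1, while r - 9 = 1 — valid.

r = 10 or r = 13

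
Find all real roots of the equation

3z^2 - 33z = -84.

z = 4 or z = 7

Bring every term to one side: 3z^2 - 33z + 84 = 0.
Factor: 3(z - 4)(z - 7) = 0.
So z = 4 or z = 7.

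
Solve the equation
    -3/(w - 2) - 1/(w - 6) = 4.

Multiply both sides by (w - 2)(w - 6):
-3(w - 6) - (w - 2) = 4(w - 2)(w - 6).
Expand and collect terms: 4w^2 - 28w + 28 = 0.
By the quadratic formula, w = (28 +/- sqrt(336)) / 8, so w ~= 5.7913 or w ~= 1.2087.
Neither value makes a denominator zero (w != 2, w != 6), so both are valid.

w = 1.2087 or w = 5.7913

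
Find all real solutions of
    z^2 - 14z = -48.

Bring every term to one side: z^2 - 14z + 48 = 0.
Factor: (z - 6)(z - 8) = 0.
So z = 6 or z = 8.

z = 6 or z = 8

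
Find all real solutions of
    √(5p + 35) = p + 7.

Square both sides: 5p + 35 = (p + 7)².
Expand and rearrange: p² + 9p + 14 = 0.
Solving gives p = -2 or p = -7.
Check each candidate in the original equation:
  p = -2: √(25) = 5, while p + 7 = 5 — valid.
  p = -7: √(0) = 0, while p + 7 = 0 — valid.

p = -7 or p = -2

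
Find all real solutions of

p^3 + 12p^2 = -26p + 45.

p = -8.1098 or p = -5 or p = 1.1098

Rearrange: p^3 + 12p^2 + 26p - 45 = 0.
Possible rational roots are divisors of -45. Testing p = -5 gives 0, so (p + 5) is a factor.
Divide: p^3 + 12p^2 + 26p - 45 = (p + 5)(p^2 + 7p - 9).
Apply the quadratic formula to p^2 + 7p - 9 = 0: p = (-7 +/- sqrt(85))/2, i.e. p ~= 1.1098 or p ~= -8.1098.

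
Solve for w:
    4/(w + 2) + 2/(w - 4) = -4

w = -3.076 or w = 3.576

Multiply both sides by (w + 2)(w - 4):
4(w - 4) + 2(w + 2) = -4(w + 2)(w - 4).
Expand and collect terms: -4w^2 + 2w + 44 = 0.
By the quadratic formula, w = (-2 +/- sqrt(708)) / -8, so w ~= -3.076 or w ~= 3.576.
Neither value makes a denominator zero (w != -2, w != 4), so both are valid.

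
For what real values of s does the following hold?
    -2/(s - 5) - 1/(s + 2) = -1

Multiply both sides by (s - 5)(s + 2):
-2(s + 2) - (s - 5) = -(s - 5)(s + 2).
Expand and collect terms: -s² + 6s + 9 = 0.
By the quadratic formula, s = (-6 ± √72) / -2, so s ≈ -1.2426 or s ≈ 7.2426.
Neither value makes a denominator zero (s ≠ 5, s ≠ -2), so both are valid.

s = -1.2426 or s = 7.2426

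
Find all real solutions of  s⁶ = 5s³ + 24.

Let u = s³. The equation becomes u² - 5u - 24 = 0.
Factor: (u + 3)(u - 8) = 0, so u = -3 or u = 8.
s³ = -3 gives s = -∛(3) ≈ -1.4422.
s³ = 8 gives s = 2.

s = -1.4422 or s = 2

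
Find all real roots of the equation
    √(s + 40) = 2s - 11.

s = 9

Square both sides: s + 40 = (2s - 11)².
Expand and rearrange: 4s² - 45s + 81 = 0.
Solving gives s = 9 or s = 2.25.
Check each candidate in the original equation:
  s = 9: √(49) = 7, while 2s - 11 = 7 — valid.
  s = 2.25: √(42.25) = 6.5, while 2s - 11 = -6.5 — extraneous.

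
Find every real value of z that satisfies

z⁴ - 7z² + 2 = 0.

Let u = z². The equation becomes u² - 7u + 2 = 0.
By the quadratic formula, u = √(41)/2 + 7/2 or u = 7/2 - √(41)/2.
z² = √(41)/2 + 7/2 gives z = ±√(√(41)/2 + 7/2) ≈ ±2.5887.
z² = 7/2 - √(41)/2 gives z = ±√(7/2 - √(41)/2) ≈ ±0.5463.

z = -2.5887 or z = -0.5463 or z = 0.5463 or z = 2.5887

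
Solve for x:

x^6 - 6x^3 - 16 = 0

x = -1.2599 or x = 2

Let u = x^3. The equation becomes u^2 - 6u - 16 = 0.
Factor: (u - 8)(u + 2) = 0, so u = 8 or u = -2.
x^3 = 8 gives x = 2.
x^3 = -2 gives x = -(2)^(1/3) ~= -1.2599.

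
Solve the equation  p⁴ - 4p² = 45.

Let u = p². The equation becomes u² - 4u - 45 = 0.
Factor: (u - 9)(u + 5) = 0, so u = 9 or u = -5.
p² = 9 gives p = ±3.
p² = -5 < 0 has no real solution.

p = -3 or p = 3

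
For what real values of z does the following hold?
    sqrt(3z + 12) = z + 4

Square both sides: 3z + 12 = (z + 4)^2.
Expand and rearrange: z^2 + 5z + 4 = 0.
Solving gives z = -1 or z = -4.
Check each candidate in the original equation:
  z = -1: sqrt(9) = 3, while z + 4 = 3 — valid.
  z = -4: sqrt(0) = 0, while z + 4 = 0 — valid.

z = -4 or z = -1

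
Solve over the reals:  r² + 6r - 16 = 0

Factor: (r + 8)(r - 2) = 0.
So r = -8 or r = 2.

r = -8 or r = 2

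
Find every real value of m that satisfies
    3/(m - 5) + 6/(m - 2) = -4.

Multiply both sides by (m - 5)(m - 2):
3(m - 2) + 6(m - 5) = -4(m - 5)(m - 2).
Expand and collect terms: -4m² + 19m - 4 = 0.
By the quadratic formula, m = (-19 ± √297) / -8, so m ≈ 0.2208 or m ≈ 4.5292.
Neither value makes a denominator zero (m ≠ 5, m ≠ 2), so both are valid.

m = 0.2208 or m = 4.5292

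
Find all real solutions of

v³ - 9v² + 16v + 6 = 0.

v = -0.3166 or v = 3 or v = 6.3166

Possible rational roots are divisors of 6. Testing v = 3 gives 0, so (v - 3) is a factor.
Divide: v³ - 9v² + 16v + 6 = (v - 3)(v² - 6v - 2).
Apply the quadratic formula to v² - 6v - 2 = 0: v = (6 ± √44)/2, i.e. v ≈ 6.3166 or v ≈ -0.3166.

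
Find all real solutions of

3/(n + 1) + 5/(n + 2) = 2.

n = -1.4365 or n = 2.4365

Multiply both sides by (n + 1)(n + 2):
3(n + 2) + 5(n + 1) = 2(n + 1)(n + 2).
Expand and collect terms: 2n² - 2n - 7 = 0.
By the quadratic formula, n = (2 ± √60) / 4, so n ≈ 2.4365 or n ≈ -1.4365.
Neither value makes a denominator zero (n ≠ -1, n ≠ -2), so both are valid.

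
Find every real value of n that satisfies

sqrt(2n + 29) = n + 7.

Square both sides: 2n + 29 = (n + 7)^2.
Expand and rearrange: n^2 + 12n + 20 = 0.
Solving gives n = -2 or n = -10.
Check each candidate in the original equation:
  n = -2: sqrt(25) = 5, while n + 7 = 5 — valid.
  n = -10: sqrt(9) = 3, while n + 7 = -3 — extraneous.

n = -2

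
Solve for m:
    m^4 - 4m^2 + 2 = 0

Let u = m^2. The equation becomes u^2 - 4u + 2 = 0.
By the quadratic formula, u = sqrt(2) + 2 or u = 2 - sqrt(2).
m^2 = sqrt(2) + 2 gives m = +/-sqrt(sqrt(2) + 2) ~= +/-1.8478.
m^2 = 2 - sqrt(2) gives m = +/-sqrt(2 - sqrt(2)) ~= +/-0.7654.

m = -1.8478 or m = -0.7654 or m = 0.7654 or m = 1.8478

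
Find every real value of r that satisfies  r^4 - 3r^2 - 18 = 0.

Let u = r^2. The equation becomes u^2 - 3u - 18 = 0.
Factor: (u + 3)(u - 6) = 0, so u = -3 or u = 6.
r^2 = -3 < 0 has no real solution.
r^2 = 6 gives r = +/-sqrt(6) ~= +/-2.4495.

r = -2.4495 or r = 2.4495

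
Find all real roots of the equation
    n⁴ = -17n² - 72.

Let u = n². The equation becomes u² + 17u + 72 = 0.
Factor: (u + 9)(u + 8) = 0, so u = -9 or u = -8.
n² = -9 < 0 has no real solution.
n² = -8 < 0 has no real solution.

No real solutions.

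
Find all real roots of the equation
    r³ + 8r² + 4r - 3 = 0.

Possible rational roots are divisors of -3. Testing r = -1 gives 0, so (r + 1) is a factor.
Divide: r³ + 8r² + 4r - 3 = (r + 1)(r² + 7r - 3).
Apply the quadratic formula to r² + 7r - 3 = 0: r = (-7 ± √61)/2, i.e. r ≈ 0.4051 or r ≈ -7.4051.

r = -7.4051 or r = -1 or r = 0.4051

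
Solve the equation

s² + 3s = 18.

Bring every term to one side: s² + 3s - 18 = 0.
Factor: (s - 3)(s + 6) = 0.
So s = 3 or s = -6.

s = -6 or s = 3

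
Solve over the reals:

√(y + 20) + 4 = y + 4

y = 5

Isolate the radical: √(y + 20) = y.
Square both sides: y + 20 = (y)².
Expand and rearrange: y² - y - 20 = 0.
Solving gives y = 5 or y = -4.
Check each candidate in the original equation:
  y = 5: √(25) = 5, while y = 5 — valid.
  y = -4: √(16) = 4, while y = -4 — extraneous.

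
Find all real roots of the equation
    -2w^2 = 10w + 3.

Rearrange to standard form: -2w^2 - 10w - 3 = 0.
Discriminant: (-10)^2 - 4*(-2)*(-3) = 76.
Quadratic formula: w = (10 +/- sqrt(76)) / (-4).
So w = -5/2 - sqrt(19)/2 ~= -4.6794 or w = -5/2 + sqrt(19)/2 ~= -0.3206.

w = -4.6794 or w = -0.3206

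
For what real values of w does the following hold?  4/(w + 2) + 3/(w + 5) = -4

Multiply both sides by (w + 2)(w + 5):
4(w + 5) + 3(w + 2) = -4(w + 2)(w + 5).
Expand and collect terms: -4w² - 35w - 66 = 0.
Factor or apply the quadratic formula: w = -6 or w = -2.75.
Neither value makes a denominator zero (w ≠ -2, w ≠ -5), so both are valid.

w = -6 or w = -2.75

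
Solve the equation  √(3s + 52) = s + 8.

Square both sides: 3s + 52 = (s + 8)².
Expand and rearrange: s² + 13s + 12 = 0.
Solving gives s = -1 or s = -12.
Check each candidate in the original equation:
  s = -1: √(49) = 7, while s + 8 = 7 — valid.
  s = -12: √(16) = 4, while s + 8 = -4 — extraneous.

s = -1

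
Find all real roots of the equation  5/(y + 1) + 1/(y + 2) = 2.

Multiply both sides by (y + 1)(y + 2):
5(y + 2) + (y + 1) = 2(y + 1)(y + 2).
Expand and collect terms: 2y^2 - 7 = 0.
By the quadratic formula, y = (0 +/- sqrt(56)) / 4, so y ~= 1.8708 or y ~= -1.8708.
Neither value makes a denominator zero (y != -1, y != -2), so both are valid.

y = -1.8708 or y = 1.8708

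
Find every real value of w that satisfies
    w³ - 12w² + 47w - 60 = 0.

Possible rational roots are divisors of -60. Testing w = 5 gives 0, so (w - 5) is a factor.
Divide: w³ - 12w² + 47w - 60 = (w - 5)(w² - 7w + 12).
Factor the quadratic: w = 4 or w = 3.

w = 3 or w = 4 or w = 5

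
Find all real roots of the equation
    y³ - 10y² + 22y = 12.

y = 0.8377 or y = 2 or y = 7.1623

Rearrange: y³ - 10y² + 22y - 12 = 0.
Possible rational roots are divisors of -12. Testing y = 2 gives 0, so (y - 2) is a factor.
Divide: y³ - 10y² + 22y - 12 = (y - 2)(y² - 8y + 6).
Apply the quadratic formula to y² - 8y + 6 = 0: y = (8 ± √40)/2, i.e. y ≈ 7.1623 or y ≈ 0.8377.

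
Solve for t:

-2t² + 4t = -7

Rearrange to standard form: -2t² + 4t + 7 = 0.
Discriminant: (4)² − 4·(-2)·7 = 72.
Quadratic formula: t = (-4 ± √72) / (-4).
So t = 1 - 3·√(2)/2 ≈ -1.1213 or t = 1 + 3·√(2)/2 ≈ 3.1213.

t = -1.1213 or t = 3.1213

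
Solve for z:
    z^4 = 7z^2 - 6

z = -2.4495 or z = -1 or z = 1 or z = 2.4495

Let u = z^2. The equation becomes u^2 - 7u + 6 = 0.
Factor: (u - 1)(u - 6) = 0, so u = 1 or u = 6.
z^2 = 1 gives z = +/-1.
z^2 = 6 gives z = +/-sqrt(6) ~= +/-2.4495.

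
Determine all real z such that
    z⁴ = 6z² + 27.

z = -3 or z = 3

Let u = z². The equation becomes u² - 6u - 27 = 0.
Factor: (u - 9)(u + 3) = 0, so u = 9 or u = -3.
z² = 9 gives z = ±3.
z² = -3 < 0 has no real solution.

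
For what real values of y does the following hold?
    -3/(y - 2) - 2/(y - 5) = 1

y = -2.1623 or y = 4.1623

Multiply both sides by (y - 2)(y - 5):
-3(y - 5) - 2(y - 2) = (y - 2)(y - 5).
Expand and collect terms: y² - 2y - 9 = 0.
By the quadratic formula, y = (2 ± √40) / 2, so y ≈ 4.1623 or y ≈ -2.1623.
Neither value makes a denominator zero (y ≠ 2, y ≠ 5), so both are valid.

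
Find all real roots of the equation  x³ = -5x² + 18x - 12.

Rearrange: x³ + 5x² - 18x + 12 = 0.
Possible rational roots are divisors of 12. Testing x = 1 gives 0, so (x - 1) is a factor.
Divide: x³ + 5x² - 18x + 12 = (x - 1)(x² + 6x - 12).
Apply the quadratic formula to x² + 6x - 12 = 0: x = (-6 ± √84)/2, i.e. x ≈ 1.5826 or x ≈ -7.5826.

x = -7.5826 or x = 1 or x = 1.5826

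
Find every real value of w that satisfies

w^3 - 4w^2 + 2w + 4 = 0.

Possible rational roots are divisors of 4. Testing w = 2 gives 0, so (w - 2) is a factor.
Divide: w^3 - 4w^2 + 2w + 4 = (w - 2)(w^2 - 2w - 2).
Apply the quadratic formula to w^2 - 2w - 2 = 0: w = (2 +/- sqrt(12))/2, i.e. w ~= 2.7321 or w ~= -0.7321.

w = -0.7321 or w = 2 or w = 2.7321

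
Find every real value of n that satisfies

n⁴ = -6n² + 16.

Let u = n². The equation becomes u² + 6u - 16 = 0.
Factor: (u + 8)(u - 2) = 0, so u = -8 or u = 2.
n² = -8 < 0 has no real solution.
n² = 2 gives n = ±√(2) ≈ ±1.4142.

n = -1.4142 or n = 1.4142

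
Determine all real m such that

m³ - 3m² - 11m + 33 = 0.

Possible rational roots are divisors of 33. Testing m = 3 gives 0, so (m - 3) is a factor.
Divide: m³ - 3m² - 11m + 33 = (m - 3)(m² - 11).
Apply the quadratic formula to m² - 11 = 0: m = (0 ± √44)/2, i.e. m ≈ 3.3166 or m ≈ -3.3166.

m = -3.3166 or m = 3 or m = 3.3166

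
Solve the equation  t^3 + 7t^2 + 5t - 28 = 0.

t = -4.5414 or t = -4 or t = 1.5414

Possible rational roots are divisors of -28. Testing t = -4 gives 0, so (t + 4) is a factor.
Divide: t^3 + 7t^2 + 5t - 28 = (t + 4)(t^2 + 3t - 7).
Apply the quadratic formula to t^2 + 3t - 7 = 0: t = (-3 +/- sqrt(37))/2, i.e. t ~= 1.5414 or t ~= -4.5414.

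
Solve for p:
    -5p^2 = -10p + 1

p = 0.1056 or p = 1.8944

Rearrange to standard form: -5p^2 + 10p - 1 = 0.
Discriminant: (10)^2 - 4*(-5)*(-1) = 80.
Quadratic formula: p = (-10 +/- sqrt(80)) / (-10).
So p = 1 - 2*sqrt(5)/5 ~= 0.1056 or p = 2*sqrt(5)/5 + 1 ~= 1.8944.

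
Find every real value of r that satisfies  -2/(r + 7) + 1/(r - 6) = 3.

r = -7.6508 or r = 6.3174

Multiply both sides by (r + 7)(r - 6):
-2(r - 6) + (r + 7) = 3(r + 7)(r - 6).
Expand and collect terms: 3r² + 4r - 145 = 0.
By the quadratic formula, r = (-4 ± √1756) / 6, so r ≈ 6.3174 or r ≈ -7.6508.
Neither value makes a denominator zero (r ≠ -7, r ≠ 6), so both are valid.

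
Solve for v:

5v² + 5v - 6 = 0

v = -1.7042 or v = 0.7042

Discriminant: (5)² − 4·5·(-6) = 145.
Quadratic formula: v = (-5 ± √145) / 10.
So v = -1/2 + √(145)/10 ≈ 0.7042 or v = -√(145)/10 - 1/2 ≈ -1.7042.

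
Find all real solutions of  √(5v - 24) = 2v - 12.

v = 8

Square both sides: 5v - 24 = (2v - 12)².
Expand and rearrange: 4v² - 53v + 168 = 0.
Solving gives v = 8 or v = 5.25.
Check each candidate in the original equation:
  v = 8: √(16) = 4, while 2v - 12 = 4 — valid.
  v = 5.25: √(2.25) = 1.5, while 2v - 12 = -1.5 — extraneous.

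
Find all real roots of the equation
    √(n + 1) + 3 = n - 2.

n = 8

Isolate the radical: √(n + 1) = n - 5.
Square both sides: n + 1 = (n - 5)².
Expand and rearrange: n² - 11n + 24 = 0.
Solving gives n = 8 or n = 3.
Check each candidate in the original equation:
  n = 8: √(9) = 3, while n - 5 = 3 — valid.
  n = 3: √(4) = 2, while n - 5 = -2 — extraneous.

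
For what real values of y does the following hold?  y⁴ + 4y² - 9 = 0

y = -1.2671 or y = 1.2671

Let u = y². The equation becomes u² + 4u - 9 = 0.
By the quadratic formula, u = -2 + √(13) or u = -√(13) - 2.
y² = -2 + √(13) gives y = ±√(-2 + √(13)) ≈ ±1.2671.
y² = -√(13) - 2 < 0 has no real solution.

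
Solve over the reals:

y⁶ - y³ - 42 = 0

Let u = y³. The equation becomes u² - u - 42 = 0.
Factor: (u - 7)(u + 6) = 0, so u = 7 or u = -6.
y³ = 7 gives y = ∛(7) ≈ 1.9129.
y³ = -6 gives y = -∛(6) ≈ -1.8171.

y = -1.8171 or y = 1.9129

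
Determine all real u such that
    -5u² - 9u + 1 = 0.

u = -1.905 or u = 0.105

Discriminant: (-9)² − 4·(-5)·1 = 101.
Quadratic formula: u = (9 ± √101) / (-10).
So u = -√(101)/10 - 9/10 ≈ -1.905 or u = -9/10 + √(101)/10 ≈ 0.105.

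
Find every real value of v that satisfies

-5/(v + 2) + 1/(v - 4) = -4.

Multiply both sides by (v + 2)(v - 4):
-5(v - 4) + (v + 2) = -4(v + 2)(v - 4).
Expand and collect terms: -4v^2 + 12v + 10 = 0.
By the quadratic formula, v = (-12 +/- sqrt(304)) / -8, so v ~= -0.6794 or v ~= 3.6794.
Neither value makes a denominator zero (v != -2, v != 4), so both are valid.

v = -0.6794 or v = 3.6794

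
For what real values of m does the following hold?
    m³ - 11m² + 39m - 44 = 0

m = 2.382 or m = 4 or m = 4.618

Possible rational roots are divisors of -44. Testing m = 4 gives 0, so (m - 4) is a factor.
Divide: m³ - 11m² + 39m - 44 = (m - 4)(m² - 7m + 11).
Apply the quadratic formula to m² - 7m + 11 = 0: m = (7 ± √5)/2, i.e. m ≈ 4.618 or m ≈ 2.382.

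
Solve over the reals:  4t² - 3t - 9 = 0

t = -1.1712 or t = 1.9212

Discriminant: (-3)² − 4·4·(-9) = 153.
Quadratic formula: t = (3 ± √153) / 8.
So t = 3/8 + 3·√(17)/8 ≈ 1.9212 or t = 3/8 - 3·√(17)/8 ≈ -1.1712.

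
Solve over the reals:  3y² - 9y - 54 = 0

y = -3 or y = 6

Factor: 3(y + 3)(y - 6) = 0.
So y = -3 or y = 6.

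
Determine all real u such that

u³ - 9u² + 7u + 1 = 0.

u = -0.1231 or u = 1 or u = 8.1231

Possible rational roots are divisors of 1. Testing u = 1 gives 0, so (u - 1) is a factor.
Divide: u³ - 9u² + 7u + 1 = (u - 1)(u² - 8u - 1).
Apply the quadratic formula to u² - 8u - 1 = 0: u = (8 ± √68)/2, i.e. u ≈ 8.1231 or u ≈ -0.1231.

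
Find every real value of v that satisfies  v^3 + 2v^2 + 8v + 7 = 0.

v = -1

Possible rational roots are divisors of 7. Testing v = -1 gives 0, so (v + 1) is a factor.
Divide: v^3 + 2v^2 + 8v + 7 = (v + 1)(v^2 + v + 7).
The quadratic v^2 + v + 7 has discriminant -27 < 0, so no further real roots.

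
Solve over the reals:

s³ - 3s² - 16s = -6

s = -3 or s = 0.3542 or s = 5.6458

Rearrange: s³ - 3s² - 16s + 6 = 0.
Possible rational roots are divisors of 6. Testing s = -3 gives 0, so (s + 3) is a factor.
Divide: s³ - 3s² - 16s + 6 = (s + 3)(s² - 6s + 2).
Apply the quadratic formula to s² - 6s + 2 = 0: s = (6 ± √28)/2, i.e. s ≈ 5.6458 or s ≈ 0.3542.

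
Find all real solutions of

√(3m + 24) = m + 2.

Square both sides: 3m + 24 = (m + 2)².
Expand and rearrange: m² + m - 20 = 0.
Solving gives m = 4 or m = -5.
Check each candidate in the original equation:
  m = 4: √(36) = 6, while m + 2 = 6 — valid.
  m = -5: √(9) = 3, while m + 2 = -3 — extraneous.

m = 4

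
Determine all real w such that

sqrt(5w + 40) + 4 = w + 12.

w = -8 or w = -3

Isolate the radical: sqrt(5w + 40) = w + 8.
Square both sides: 5w + 40 = (w + 8)^2.
Expand and rearrange: w^2 + 11w + 24 = 0.
Solving gives w = -3 or w = -8.
Check each candidate in the original equation:
  w = -3: sqrt(25) = 5, while w + 8 = 5 — valid.
  w = -8: sqrt(0) = 0, while w + 8 = 0 — valid.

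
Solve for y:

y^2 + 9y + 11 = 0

y = -7.5414 or y = -1.4586

Discriminant: (9)^2 - 4*1*11 = 37.
Quadratic formula: y = (-9 +/- sqrt(37)) / 2.
So y = -9/2 + sqrt(37)/2 ~= -1.4586 or y = -9/2 - sqrt(37)/2 ~= -7.5414.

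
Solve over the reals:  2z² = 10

Rearrange to standard form: 2z² - 10 = 0.
Discriminant: (0)² − 4·2·(-10) = 80.
Quadratic formula: z = (0 ± √80) / 4.
So z = √(5) ≈ 2.2361 or z = -√(5) ≈ -2.2361.

z = -2.2361 or z = 2.2361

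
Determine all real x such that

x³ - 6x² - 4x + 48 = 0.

Possible rational roots are divisors of 48. Testing x = 4 gives 0, so (x - 4) is a factor.
Divide: x³ - 6x² - 4x + 48 = (x - 4)(x² - 2x - 12).
Apply the quadratic formula to x² - 2x - 12 = 0: x = (2 ± √52)/2, i.e. x ≈ 4.6056 or x ≈ -2.6056.

x = -2.6056 or x = 4 or x = 4.6056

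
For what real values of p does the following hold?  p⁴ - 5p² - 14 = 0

Let u = p². The equation becomes u² - 5u - 14 = 0.
Factor: (u - 7)(u + 2) = 0, so u = 7 or u = -2.
p² = 7 gives p = ±√(7) ≈ ±2.6458.
p² = -2 < 0 has no real solution.

p = -2.6458 or p = 2.6458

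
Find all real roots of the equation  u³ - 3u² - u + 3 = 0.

u = -1 or u = 1 or u = 3

Possible rational roots are divisors of 3. Testing u = -1 gives 0, so (u + 1) is a factor.
Divide: u³ - 3u² - u + 3 = (u + 1)(u² - 4u + 3).
Factor the quadratic: u = 3 or u = 1.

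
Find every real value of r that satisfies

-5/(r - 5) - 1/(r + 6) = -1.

Multiply both sides by (r - 5)(r + 6):
-5(r + 6) - (r - 5) = -(r - 5)(r + 6).
Expand and collect terms: -r^2 + 5r + 55 = 0.
By the quadratic formula, r = (-5 +/- sqrt(245)) / -2, so r ~= -5.3262 or r ~= 10.3262.
Neither value makes a denominator zero (r != 5, r != -6), so both are valid.

r = -5.3262 or r = 10.3262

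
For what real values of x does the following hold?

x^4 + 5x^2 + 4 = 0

No real solutions.

Let u = x^2. The equation becomes u^2 + 5u + 4 = 0.
Factor: (u + 4)(u + 1) = 0, so u = -4 or u = -1.
x^2 = -4 < 0 has no real solution.
x^2 = -1 < 0 has no real solution.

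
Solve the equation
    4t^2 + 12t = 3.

Rearrange to standard form: 4t^2 + 12t - 3 = 0.
Discriminant: (12)^2 - 4*4*(-3) = 192.
Quadratic formula: t = (-12 +/- sqrt(192)) / 8.
So t = -3/2 + sqrt(3) ~= 0.2321 or t = -sqrt(3) - 3/2 ~= -3.2321.

t = -3.2321 or t = 0.2321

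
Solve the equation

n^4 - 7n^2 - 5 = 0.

Let u = n^2. The equation becomes u^2 - 7u - 5 = 0.
By the quadratic formula, u = 7/2 + sqrt(69)/2 or u = 7/2 - sqrt(69)/2.
n^2 = 7/2 + sqrt(69)/2 gives n = +/-sqrt(7/2 + sqrt(69)/2) ~= +/-2.7665.
n^2 = 7/2 - sqrt(69)/2 < 0 has no real solution.

n = -2.7665 or n = 2.7665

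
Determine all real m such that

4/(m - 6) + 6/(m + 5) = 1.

Multiply both sides by (m - 6)(m + 5):
4(m + 5) + 6(m - 6) = (m - 6)(m + 5).
Expand and collect terms: m² - 11m - 14 = 0.
By the quadratic formula, m = (11 ± √177) / 2, so m ≈ 12.1521 or m ≈ -1.1521.
Neither value makes a denominator zero (m ≠ 6, m ≠ -5), so both are valid.

m = -1.1521 or m = 12.1521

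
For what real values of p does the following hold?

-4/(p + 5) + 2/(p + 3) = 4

Multiply both sides by (p + 5)(p + 3):
-4(p + 3) + 2(p + 5) = 4(p + 5)(p + 3).
Expand and collect terms: 4p² + 34p + 62 = 0.
By the quadratic formula, p = (-34 ± √164) / 8, so p ≈ -2.6492 or p ≈ -5.8508.
Neither value makes a denominator zero (p ≠ -5, p ≠ -3), so both are valid.

p = -5.8508 or p = -2.6492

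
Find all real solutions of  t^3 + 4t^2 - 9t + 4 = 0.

t = -5.7016 or t = 0.7016 or t = 1

Possible rational roots are divisors of 4. Testing t = 1 gives 0, so (t - 1) is a factor.
Divide: t^3 + 4t^2 - 9t + 4 = (t - 1)(t^2 + 5t - 4).
Apply the quadratic formula to t^2 + 5t - 4 = 0: t = (-5 +/- sqrt(41))/2, i.e. t ~= 0.7016 or t ~= -5.7016.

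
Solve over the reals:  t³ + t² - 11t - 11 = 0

Possible rational roots are divisors of -11. Testing t = -1 gives 0, so (t + 1) is a factor.
Divide: t³ + t² - 11t - 11 = (t + 1)(t² - 11).
Apply the quadratic formula to t² - 11 = 0: t = (0 ± √44)/2, i.e. t ≈ 3.3166 or t ≈ -3.3166.

t = -3.3166 or t = -1 or t = 3.3166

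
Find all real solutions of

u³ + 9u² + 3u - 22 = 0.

u = -8.3218 or u = -2 or u = 1.3218

Possible rational roots are divisors of -22. Testing u = -2 gives 0, so (u + 2) is a factor.
Divide: u³ + 9u² + 3u - 22 = (u + 2)(u² + 7u - 11).
Apply the quadratic formula to u² + 7u - 11 = 0: u = (-7 ± √93)/2, i.e. u ≈ 1.3218 or u ≈ -8.3218.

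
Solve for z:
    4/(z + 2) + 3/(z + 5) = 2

Multiply both sides by (z + 2)(z + 5):
4(z + 5) + 3(z + 2) = 2(z + 2)(z + 5).
Expand and collect terms: 2z^2 + 7z - 6 = 0.
By the quadratic formula, z = (-7 +/- sqrt(97)) / 4, so z ~= 0.7122 or z ~= -4.2122.
Neither value makes a denominator zero (z != -2, z != -5), so both are valid.

z = -4.2122 or z = 0.7122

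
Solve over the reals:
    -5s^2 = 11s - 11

Rearrange to standard form: -5s^2 - 11s + 11 = 0.
Discriminant: (-11)^2 - 4*(-5)*11 = 341.
Quadratic formula: s = (11 +/- sqrt(341)) / (-10).
So s = -sqrt(341)/10 - 11/10 ~= -2.9466 or s = -11/10 + sqrt(341)/10 ~= 0.7466.

s = -2.9466 or s = 0.7466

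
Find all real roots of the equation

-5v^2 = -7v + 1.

Rearrange to standard form: -5v^2 + 7v - 1 = 0.
Discriminant: (7)^2 - 4*(-5)*(-1) = 29.
Quadratic formula: v = (-7 +/- sqrt(29)) / (-10).
So v = 7/10 - sqrt(29)/10 ~= 0.1615 or v = sqrt(29)/10 + 7/10 ~= 1.2385.

v = 0.1615 or v = 1.2385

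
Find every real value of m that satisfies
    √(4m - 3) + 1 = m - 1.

Isolate the radical: √(4m - 3) = m - 2.
Square both sides: 4m - 3 = (m - 2)².
Expand and rearrange: m² - 8m + 7 = 0.
Solving gives m = 7 or m = 1.
Check each candidate in the original equation:
  m = 7: √(25) = 5, while m - 2 = 5 — valid.
  m = 1: √(1) = 1, while m - 2 = -1 — extraneous.

m = 7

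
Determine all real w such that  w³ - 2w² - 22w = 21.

Rearrange: w³ - 2w² - 22w - 21 = 0.
Possible rational roots are divisors of -21. Testing w = -3 gives 0, so (w + 3) is a factor.
Divide: w³ - 2w² - 22w - 21 = (w + 3)(w² - 5w - 7).
Apply the quadratic formula to w² - 5w - 7 = 0: w = (5 ± √53)/2, i.e. w ≈ 6.1401 or w ≈ -1.1401.

w = -3 or w = -1.1401 or w = 6.1401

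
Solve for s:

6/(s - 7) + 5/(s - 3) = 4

s = 3.847 or s = 8.903

Multiply both sides by (s - 7)(s - 3):
6(s - 3) + 5(s - 7) = 4(s - 7)(s - 3).
Expand and collect terms: 4s² - 51s + 137 = 0.
By the quadratic formula, s = (51 ± √409) / 8, so s ≈ 8.903 or s ≈ 3.847.
Neither value makes a denominator zero (s ≠ 7, s ≠ 3), so both are valid.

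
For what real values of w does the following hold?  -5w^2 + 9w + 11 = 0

w = -0.8349 or w = 2.6349

Discriminant: (9)^2 - 4*(-5)*11 = 301.
Quadratic formula: w = (-9 +/- sqrt(301)) / (-10).
So w = 9/10 - sqrt(301)/10 ~= -0.8349 or w = 9/10 + sqrt(301)/10 ~= 2.6349.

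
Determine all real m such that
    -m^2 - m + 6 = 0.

m = -3 or m = 2

Factor: -1(m + 3)(m - 2) = 0.
So m = -3 or m = 2.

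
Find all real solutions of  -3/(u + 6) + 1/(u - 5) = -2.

Multiply both sides by (u + 6)(u - 5):
-3(u - 5) + (u + 6) = -2(u + 6)(u - 5).
Expand and collect terms: -2u^2 + 39 = 0.
By the quadratic formula, u = (0 +/- sqrt(312)) / -4, so u ~= -4.4159 or u ~= 4.4159.
Neither value makes a denominator zero (u != -6, u != 5), so both are valid.

u = -4.4159 or u = 4.4159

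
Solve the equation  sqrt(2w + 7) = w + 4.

w = -3

Square both sides: 2w + 7 = (w + 4)^2.
Expand and rearrange: w^2 + 6w + 9 = 0.
This gives the repeated root w = -3.
Check in the original equation:
  w = -3: sqrt(1) = 1, while w + 4 = 1 — valid.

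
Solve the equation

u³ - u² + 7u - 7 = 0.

Possible rational roots are divisors of -7. Testing u = 1 gives 0, so (u - 1) is a factor.
Divide: u³ - u² + 7u - 7 = (u - 1)(u² + 7).
The quadratic u² + 7 has discriminant -28 < 0, so no further real roots.

u = 1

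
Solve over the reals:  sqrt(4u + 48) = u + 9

Square both sides: 4u + 48 = (u + 9)^2.
Expand and rearrange: u^2 + 14u + 33 = 0.
Solving gives u = -3 or u = -11.
Check each candidate in the original equation:
  u = -3: sqrt(36) = 6, while u + 9 = 6 — valid.
  u = -11: sqrt(4) = 2, while u + 9 = -2 — extraneous.

u = -3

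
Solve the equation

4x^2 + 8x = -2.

Rearrange to standard form: 4x^2 + 8x + 2 = 0.
Discriminant: (8)^2 - 4*4*2 = 32.
Quadratic formula: x = (-8 +/- sqrt(32)) / 8.
So x = -1 + sqrt(2)/2 ~= -0.2929 or x = -1 - sqrt(2)/2 ~= -1.7071.

x = -1.7071 or x = -0.2929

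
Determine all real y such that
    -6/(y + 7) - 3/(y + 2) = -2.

y = -5 or y = 0.5

Multiply both sides by (y + 7)(y + 2):
-6(y + 2) - 3(y + 7) = -2(y + 7)(y + 2).
Expand and collect terms: -2y^2 - 9y + 5 = 0.
Factor or apply the quadratic formula: y = -5 or y = 0.5.
Neither value makes a denominator zero (y != -7, y != -2), so both are valid.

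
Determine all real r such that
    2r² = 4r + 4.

r = -0.7321 or r = 2.7321

Rearrange to standard form: 2r² - 4r - 4 = 0.
Discriminant: (-4)² − 4·2·(-4) = 48.
Quadratic formula: r = (4 ± √48) / 4.
So r = 1 + √(3) ≈ 2.7321 or r = 1 - √(3) ≈ -0.7321.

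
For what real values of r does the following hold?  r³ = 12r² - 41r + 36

r = 1.3542 or r = 4 or r = 6.6458

Rearrange: r³ - 12r² + 41r - 36 = 0.
Possible rational roots are divisors of -36. Testing r = 4 gives 0, so (r - 4) is a factor.
Divide: r³ - 12r² + 41r - 36 = (r - 4)(r² - 8r + 9).
Apply the quadratic formula to r² - 8r + 9 = 0: r = (8 ± √28)/2, i.e. r ≈ 6.6458 or r ≈ 1.3542.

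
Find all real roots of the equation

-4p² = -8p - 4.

p = -0.4142 or p = 2.4142

Rearrange to standard form: -4p² + 8p + 4 = 0.
Discriminant: (8)² − 4·(-4)·4 = 128.
Quadratic formula: p = (-8 ± √128) / (-8).
So p = 1 - √(2) ≈ -0.4142 or p = 1 + √(2) ≈ 2.4142.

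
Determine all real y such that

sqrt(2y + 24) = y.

Square both sides: 2y + 24 = (y)^2.
Expand and rearrange: y^2 - 2y - 24 = 0.
Solving gives y = 6 or y = -4.
Check each candidate in the original equation:
  y = 6: sqrt(36) = 6, while y = 6 — valid.
  y = -4: sqrt(16) = 4, while y = -4 — extraneous.

y = 6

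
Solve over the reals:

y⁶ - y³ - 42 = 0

y = -1.8171 or y = 1.9129

Let u = y³. The equation becomes u² - u - 42 = 0.
Factor: (u + 6)(u - 7) = 0, so u = -6 or u = 7.
y³ = -6 gives y = -∛(6) ≈ -1.8171.
y³ = 7 gives y = ∛(7) ≈ 1.9129.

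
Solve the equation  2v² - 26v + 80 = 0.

Factor: 2(v - 5)(v - 8) = 0.
So v = 5 or v = 8.

v = 5 or v = 8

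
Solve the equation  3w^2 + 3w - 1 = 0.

Discriminant: (3)^2 - 4*3*(-1) = 21.
Quadratic formula: w = (-3 +/- sqrt(21)) / 6.
So w = -1/2 + sqrt(21)/6 ~= 0.2638 or w = -sqrt(21)/6 - 1/2 ~= -1.2638.

w = -1.2638 or w = 0.2638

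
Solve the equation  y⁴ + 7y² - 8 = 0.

Let u = y². The equation becomes u² + 7u - 8 = 0.
Factor: (u + 8)(u - 1) = 0, so u = -8 or u = 1.
y² = -8 < 0 has no real solution.
y² = 1 gives y = ±1.

y = -1 or y = 1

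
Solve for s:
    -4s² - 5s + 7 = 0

s = -2.0881 or s = 0.8381

Discriminant: (-5)² − 4·(-4)·7 = 137.
Quadratic formula: s = (5 ± √137) / (-8).
So s = -√(137)/8 - 5/8 ≈ -2.0881 or s = -5/8 + √(137)/8 ≈ 0.8381.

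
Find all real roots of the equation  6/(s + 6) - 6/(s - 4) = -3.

s = -7.7082 or s = 5.7082

Multiply both sides by (s + 6)(s - 4):
6(s - 4) - 6(s + 6) = -3(s + 6)(s - 4).
Expand and collect terms: -3s² - 6s + 132 = 0.
By the quadratic formula, s = (6 ± √1620) / -6, so s ≈ -7.7082 or s ≈ 5.7082.
Neither value makes a denominator zero (s ≠ -6, s ≠ 4), so both are valid.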